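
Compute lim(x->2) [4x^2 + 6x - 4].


Since polynomials are continuous, we use direct substitution.
lim(x->2) of 4x^2 + 6x - 4
= 4 * 2^2 + 6 * 2 - 4
= 16 + 12 - 4
= 24

24


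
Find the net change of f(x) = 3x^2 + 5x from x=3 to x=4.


Net change = f(b) - f(a)
f(x) = 3x^2 + 5x
Compute f(4):
f(4) = 3 * 4^2 + 5 * 4 + 0
= 48 + 20 + 0
= 68
Compute f(3):
f(3) = 3 * 3^2 + 5 * 3 + 0
= 27 + 15 + 0
= 42
Net change = 68 - 42 = 26

26


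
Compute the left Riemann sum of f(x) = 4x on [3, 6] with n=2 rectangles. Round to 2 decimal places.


Left Riemann sum uses left endpoints of each subinterval.
Interval: [3, 6], n = 2
dx = (6 - 3) / 2 = 3/2
Left endpoints: [3, 9/2]
f values: [12, 18]
Sum = dx * (sum of f values)
= 3/2 * 30
= 45 = 45.00

45.00


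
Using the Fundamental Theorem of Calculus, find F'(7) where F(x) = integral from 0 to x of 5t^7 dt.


By the Fundamental Theorem of Calculus (Part 1):
If F(x) = integral from 0 to x of f(t) dt, then F'(x) = f(x)
Here f(t) = 5t^7
So F'(x) = 5x^7
Evaluate at x = 7:
F'(7) = 5 * 7^7
= 5 * 823543
= 4117715

4117715


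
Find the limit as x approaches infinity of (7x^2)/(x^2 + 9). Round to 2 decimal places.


For limits at infinity with equal-degree polynomials,
we compare leading coefficients.
Numerator leading term: 7x^2
Denominator leading term: x^2
Divide both by x^2:
lim = (7) / (1 + 9/x^2)
As x -> infinity, the 1/x and 1/x^2 terms vanish:
= 7/1 = 7 = 7.00

7.00


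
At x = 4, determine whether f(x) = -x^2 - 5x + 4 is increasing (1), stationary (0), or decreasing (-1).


Compute f'(x) to determine behavior:
f'(x) = -2x - 5
f'(4) = -2 * 4 - 5
= -8 - 5
= -13
Since f'(4) < 0, the function is decreasing (-1)

-1


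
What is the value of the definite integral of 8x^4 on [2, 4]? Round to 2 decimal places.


Find the antiderivative of 8x^4:
F(x) = 8/5 * x^5
Apply the Fundamental Theorem of Calculus:
F(4) - F(2)
= 8/5 * 4^5 - 8/5 * 2^5
= 8/5 * (1024 - 32)
= 8/5 * 992
= 7936/5 = 1587.20

1587.20


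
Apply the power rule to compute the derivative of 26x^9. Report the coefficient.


We apply the power rule: d/dx [ax^n] = a*n * x^(n-1)
d/dx [26x^9]
= 26 * 9 * x^(9-1)
= 234x^8
The coefficient is 234

234


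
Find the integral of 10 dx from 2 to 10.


The integral of a constant k over [a, b] equals k * (b - a).
integral from 2 to 10 of 10 dx
= 10 * (10 - 2)
= 10 * 8
= 80

80


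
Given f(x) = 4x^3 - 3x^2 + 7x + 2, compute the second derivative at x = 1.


First derivative:
f'(x) = 12x^2 - 6x + 7
Second derivative:
f''(x) = 24x - 6
Substitute x = 1:
f''(1) = 24 * 1 - 6
= 24 - 6
= 18

18


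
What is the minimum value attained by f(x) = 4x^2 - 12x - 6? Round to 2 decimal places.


For a quadratic f(x) = ax^2 + bx + c with a > 0, the minimum is at the vertex.
Vertex x-coordinate: x = -b/(2a)
x = -(-12) / (2 * 4)
x = 12/8 = 3/2
Substitute back to find the minimum value:
f(3/2) = 4 * (3/2)^2 - 12 * (3/2) - 6
= 9 - 18 - 6
= -15 = -15.00

-15.00


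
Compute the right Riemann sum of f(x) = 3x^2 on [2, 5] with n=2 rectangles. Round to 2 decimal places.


Right Riemann sum uses right endpoints of each subinterval.
Interval: [2, 5], n = 2
dx = (5 - 2) / 2 = 3/2
Right endpoints: [7/2, 5]
f values: [147/4, 75]
Sum = dx * (sum of f values)
= 3/2 * 447/4
= 1341/8 ≈ 167.63

167.63


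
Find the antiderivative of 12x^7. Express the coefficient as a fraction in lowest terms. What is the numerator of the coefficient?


Apply the power rule for integration:
integral of ax^n dx = a/(n+1) * x^(n+1) + C
integral of 12x^7 dx
= 12/8 * x^8 + C
= 3/2 * x^8 + C
The coefficient in lowest terms is 3/2, and its numerator is 3

3


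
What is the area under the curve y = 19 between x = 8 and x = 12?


The area under a constant function y = 19 is a rectangle.
Width = 12 - 8 = 4
Height = 19
Area = width * height
= 4 * 19
= 76

76


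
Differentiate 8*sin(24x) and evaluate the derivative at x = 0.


Apply the chain rule to differentiate 8*sin(24x):
d/dx [8*sin(24x)]
= 8 * cos(24x) * d/dx(24x)
= 8 * 24 * cos(24x)
= 192 * cos(24x)
Evaluate at x = 0:
= 192 * cos(0)
= 192 * 1
= 192

192


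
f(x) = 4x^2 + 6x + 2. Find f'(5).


Differentiate term by term using power and sum rules:
f(x) = 4x^2 + 6x + 2
f'(x) = 8x + 6
Substitute x = 5:
f'(5) = 8 * 5 + 6
= 40 + 6
= 46

46


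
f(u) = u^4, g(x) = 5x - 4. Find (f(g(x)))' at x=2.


Using the chain rule: (f(g(x)))' = f'(g(x)) * g'(x)
First, find g(2):
g(2) = 5 * 2 - 4 = 6
Next, f'(u) = 4u^3
And g'(x) = 5
So f'(g(2)) * g'(2)
= 4 * 6^3 * 5
= 4 * 216 * 5
= 4320

4320


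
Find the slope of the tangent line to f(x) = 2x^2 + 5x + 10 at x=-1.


The slope of the tangent line equals f'(x) at the point.
f(x) = 2x^2 + 5x + 10
f'(x) = 4x + 5
At x = -1:
f'(-1) = 4 * (-1) + 5
= -4 + 5
= 1

1


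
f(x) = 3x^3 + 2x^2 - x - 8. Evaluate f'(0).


Differentiate f(x) = 3x^3 + 2x^2 - x - 8 term by term:
f'(x) = 9x^2 + 4x - 1
Substitute x = 0:
f'(0) = 9 * 0^2 + 4 * 0 - 1
= 0 + 0 - 1
= -1

-1


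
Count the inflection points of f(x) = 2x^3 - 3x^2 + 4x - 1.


Inflection points occur where f''(x) = 0 and concavity changes.
f(x) = 2x^3 - 3x^2 + 4x - 1
f'(x) = 6x^2 - 6x + 4
f''(x) = 12x - 6
Set f''(x) = 0:
12x - 6 = 0
x = 6 / 12 = 1/2
Since f''(x) is linear (degree 1), it changes sign at this point.
Therefore there is exactly 1 inflection point.

1


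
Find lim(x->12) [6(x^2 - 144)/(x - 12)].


Direct substitution gives 0/0, so we factor the numerator.
Factor: 6(x^2 - 144) = 6 * (x - 12)(x + 12)
Cancel the common factor (x - 12):
6(x^2 - 144)/(x - 12) = 6 * (x + 12)
Now substitute x = 12:
= 6 * (12 + 12) = 144

144


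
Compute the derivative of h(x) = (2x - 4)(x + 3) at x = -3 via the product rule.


Let u(x) = 2x - 4 and v(x) = x + 3
u'(x) = 2
v'(x) = 1
Product rule: h'(x) = u'(x)*v(x) + u(x)*v'(x)
= 2 * (x + 3) + (2x - 4) * 1
At x = -3:
u(-3) = 2 * (-3) - 4 = -10
v(-3) = 1 * (-3) + 3 = 0
h'(-3) = 2 * 0 + (-10) * 1
= 0 - 10
= -10

-10


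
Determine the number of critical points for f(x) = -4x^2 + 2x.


Find where f'(x) = 0:
f'(x) = -8x + 2
Set f'(x) = 0:
-8x + 2 = 0
x = -2 / (-8) = 1/4
This is a linear equation in x, so there is exactly one solution.
Number of critical points: 1

1


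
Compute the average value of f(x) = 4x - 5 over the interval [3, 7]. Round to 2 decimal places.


Average value = 1/(b-a) * integral from a to b of f(x) dx
First compute the integral of 4x - 5:
F(x) = 2x^2 - 5x
F(7) = 2 * 49 - 5 * 7 = 63
F(3) = 2 * 9 - 5 * 3 = 3
Integral = 63 - 3 = 60
Average = 60 / (7 - 3) = 60 / 4
= 15 = 15.00

15.00


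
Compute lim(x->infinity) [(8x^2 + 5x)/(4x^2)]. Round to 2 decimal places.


For limits at infinity with equal-degree polynomials,
we compare leading coefficients.
Numerator leading term: 8x^2
Denominator leading term: 4x^2
Divide both by x^2:
lim = (8 + 5/x) / (4)
As x -> infinity, the 1/x and 1/x^2 terms vanish:
= 8/4 = 2 = 2.00

2.00


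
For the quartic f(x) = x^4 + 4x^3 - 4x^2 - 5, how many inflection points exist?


Inflection points occur where f''(x) = 0 and concavity changes.
f(x) = x^4 + 4x^3 - 4x^2 - 5
f'(x) = 4x^3 + 12x^2 - 8x
f''(x) = 12x^2 + 24x - 8
This is a quadratic in x. Use the discriminant to count real roots.
Discriminant = (24)^2 - 4 * 12 * (-8)
= 576 - (-384)
= 960
Since discriminant > 0, f''(x) = 0 has 2 distinct real solutions.
A quadratic with two distinct real roots changes sign at each root, so concavity changes at both.
Number of inflection points: 2

2


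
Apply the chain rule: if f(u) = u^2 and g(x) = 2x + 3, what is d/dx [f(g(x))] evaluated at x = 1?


Using the chain rule: (f(g(x)))' = f'(g(x)) * g'(x)
First, find g(1):
g(1) = 2 * 1 + 3 = 5
Next, f'(u) = 2u
And g'(x) = 2
So f'(g(1)) * g'(1)
= 2 * 5 * 2
= 20

20


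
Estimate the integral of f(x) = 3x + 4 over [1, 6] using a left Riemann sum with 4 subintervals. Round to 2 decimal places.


Left Riemann sum uses left endpoints of each subinterval.
Interval: [1, 6], n = 4
dx = (6 - 1) / 4 = 5/4
Left endpoints: [1, 9/4, 7/2, 19/4]
f values: [7, 43/4, 29/2, 73/4]
Sum = dx * (sum of f values)
= 5/4 * 101/2
= 505/8 ≈ 63.13

63.13


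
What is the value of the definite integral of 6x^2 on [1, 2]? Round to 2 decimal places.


Find the antiderivative of 6x^2:
F(x) = 6/3 * x^3
Apply the Fundamental Theorem of Calculus:
F(2) - F(1)
= 6/3 * 2^3 - 6/3 * 1^3
= 6/3 * (8 - 1)
= 6/3 * 7
= 14 = 14.00

14.00


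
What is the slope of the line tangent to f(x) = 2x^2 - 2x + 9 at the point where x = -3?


The slope of the tangent line equals f'(x) at the point.
f(x) = 2x^2 - 2x + 9
f'(x) = 4x - 2
At x = -3:
f'(-3) = 4 * (-3) - 2
= -12 - 2
= -14

-14


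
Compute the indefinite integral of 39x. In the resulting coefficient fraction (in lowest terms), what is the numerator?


Apply the power rule for integration:
integral of ax^n dx = a/(n+1) * x^(n+1) + C
integral of 39x dx
= 39/2 * x^2 + C
The coefficient in lowest terms is 39/2, and its numerator is 39

39


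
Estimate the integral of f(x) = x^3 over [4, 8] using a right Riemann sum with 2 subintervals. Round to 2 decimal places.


Right Riemann sum uses right endpoints of each subinterval.
Interval: [4, 8], n = 2
dx = (8 - 4) / 2 = 2
Right endpoints: [6, 8]
f values: [216, 512]
Sum = dx * (sum of f values)
= 2 * 728
= 1456 = 1456.00

1456.00


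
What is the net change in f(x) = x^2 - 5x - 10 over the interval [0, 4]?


Net change = f(b) - f(a)
f(x) = x^2 - 5x - 10
Compute f(4):
f(4) = 1 * 4^2 - 5 * 4 - 10
= 16 - 20 - 10
= -14
Compute f(0):
f(0) = 1 * 0^2 - 5 * 0 - 10
= 0 + 0 - 10
= -10
Net change = -14 - (-10) = -4

-4


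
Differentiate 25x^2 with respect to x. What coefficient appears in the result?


We apply the power rule: d/dx [ax^n] = a*n * x^(n-1)
d/dx [25x^2]
= 25 * 2 * x^(2-1)
= 50x
The coefficient is 50

50


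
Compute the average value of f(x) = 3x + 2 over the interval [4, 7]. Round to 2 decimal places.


Average value = 1/(b-a) * integral from a to b of f(x) dx
First compute the integral of 3x + 2:
F(x) = (3/2)x^2 + 2x
F(7) = 3/2 * 49 + 2 * 7 = 175/2
F(4) = 3/2 * 16 + 2 * 4 = 32
Integral = 175/2 - 32 = 111/2
Average = (111/2) / (7 - 4) = (111/2) / 3
= 37/2 = 18.50

18.50


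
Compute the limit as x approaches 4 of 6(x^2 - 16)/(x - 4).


Direct substitution gives 0/0, so we factor the numerator.
Factor: 6(x^2 - 16) = 6 * (x - 4)(x + 4)
Cancel the common factor (x - 4):
6(x^2 - 16)/(x - 4) = 6 * (x + 4)
Now substitute x = 4:
= 6 * (4 + 4) = 48

48


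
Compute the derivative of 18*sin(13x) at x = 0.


Apply the chain rule to differentiate 18*sin(13x):
d/dx [18*sin(13x)]
= 18 * cos(13x) * d/dx(13x)
= 18 * 13 * cos(13x)
= 234 * cos(13x)
Evaluate at x = 0:
= 234 * cos(0)
= 234 * 1
= 234

234


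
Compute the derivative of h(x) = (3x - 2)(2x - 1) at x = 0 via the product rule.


Let u(x) = 3x - 2 and v(x) = 2x - 1
u'(x) = 3
v'(x) = 2
Product rule: h'(x) = u'(x)*v(x) + u(x)*v'(x)
= 3 * (2x - 1) + (3x - 2) * 2
At x = 0:
u(0) = 3 * 0 - 2 = -2
v(0) = 2 * 0 - 1 = -1
h'(0) = 3 * (-1) + (-2) * 2
= -3 - 4
= -7

-7


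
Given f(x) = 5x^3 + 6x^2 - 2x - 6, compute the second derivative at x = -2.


First derivative:
f'(x) = 15x^2 + 12x - 2
Second derivative:
f''(x) = 30x + 12
Substitute x = -2:
f''(-2) = 30 * (-2) + 12
= -60 + 12
= -48

-48


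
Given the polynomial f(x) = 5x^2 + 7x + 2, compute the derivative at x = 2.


Differentiate term by term using power and sum rules:
f(x) = 5x^2 + 7x + 2
f'(x) = 10x + 7
Substitute x = 2:
f'(2) = 10 * 2 + 7
= 20 + 7
= 27

27


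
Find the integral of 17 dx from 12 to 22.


The integral of a constant k over [a, b] equals k * (b - a).
integral from 12 to 22 of 17 dx
= 17 * (22 - 12)
= 17 * 10
= 170

170


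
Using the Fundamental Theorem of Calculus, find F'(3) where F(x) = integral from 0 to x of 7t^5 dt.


By the Fundamental Theorem of Calculus (Part 1):
If F(x) = integral from 0 to x of f(t) dt, then F'(x) = f(x)
Here f(t) = 7t^5
So F'(x) = 7x^5
Evaluate at x = 3:
F'(3) = 7 * 3^5
= 7 * 243
= 1701

1701


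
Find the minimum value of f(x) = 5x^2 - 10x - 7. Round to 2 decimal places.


For a quadratic f(x) = ax^2 + bx + c with a > 0, the minimum is at the vertex.
Vertex x-coordinate: x = -b/(2a)
x = -(-10) / (2 * 5)
x = 10/10 = 1
Substitute back to find the minimum value:
f(1) = 5 * 1^2 - 10 * 1 - 7
= 5 - 10 - 7
= -12 = -12.00

-12.00


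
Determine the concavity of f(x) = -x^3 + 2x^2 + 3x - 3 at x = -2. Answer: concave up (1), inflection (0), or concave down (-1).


Concavity is determined by the sign of f''(x).
f(x) = -x^3 + 2x^2 + 3x - 3
f'(x) = -3x^2 + 4x + 3
f''(x) = -6x + 4
f''(-2) = -6 * (-2) + 4
= 12 + 4
= 16
Since f''(-2) > 0, the function is concave up (1)

1


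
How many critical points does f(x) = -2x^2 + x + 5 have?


Find where f'(x) = 0:
f'(x) = -4x + 1
Set f'(x) = 0:
-4x + 1 = 0
x = -1 / (-4) = 1/4
This is a linear equation in x, so there is exactly one solution.
Number of critical points: 1

1


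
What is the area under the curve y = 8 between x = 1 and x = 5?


The area under a constant function y = 8 is a rectangle.
Width = 5 - 1 = 4
Height = 8
Area = width * height
= 4 * 8
= 32

32


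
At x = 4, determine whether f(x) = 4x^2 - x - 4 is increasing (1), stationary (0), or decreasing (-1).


Compute f'(x) to determine behavior:
f'(x) = 8x - 1
f'(4) = 8 * 4 - 1
= 32 - 1
= 31
Since f'(4) > 0, the function is increasing (1)

1


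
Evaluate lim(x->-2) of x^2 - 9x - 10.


Since polynomials are continuous, we use direct substitution.
lim(x->-2) of x^2 - 9x - 10
= 1 * (-2)^2 - 9 * (-2) - 10
= 4 + 18 - 10
= 12

12


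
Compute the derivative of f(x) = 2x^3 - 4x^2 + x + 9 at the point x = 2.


Differentiate f(x) = 2x^3 - 4x^2 + x + 9 term by term:
f'(x) = 6x^2 - 8x + 1
Substitute x = 2:
f'(2) = 6 * 2^2 - 8 * 2 + 1
= 24 - 16 + 1
= 9

9


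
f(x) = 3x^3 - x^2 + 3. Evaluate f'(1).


Differentiate f(x) = 3x^3 - x^2 + 3 term by term:
f'(x) = 9x^2 - 2x
Substitute x = 1:
f'(1) = 9 * 1^2 - 2 * 1 + 0
= 9 - 2 + 0
= 7

7


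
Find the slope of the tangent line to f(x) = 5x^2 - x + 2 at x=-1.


The slope of the tangent line equals f'(x) at the point.
f(x) = 5x^2 - x + 2
f'(x) = 10x - 1
At x = -1:
f'(-1) = 10 * (-1) - 1
= -10 - 1
= -11

-11


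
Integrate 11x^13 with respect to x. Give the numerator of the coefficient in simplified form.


Apply the power rule for integration:
integral of ax^n dx = a/(n+1) * x^(n+1) + C
integral of 11x^13 dx
= 11/14 * x^14 + C
The coefficient in lowest terms is 11/14, and its numerator is 11

11


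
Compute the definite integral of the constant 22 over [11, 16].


The integral of a constant k over [a, b] equals k * (b - a).
integral from 11 to 16 of 22 dx
= 22 * (16 - 11)
= 22 * 5
= 110

110


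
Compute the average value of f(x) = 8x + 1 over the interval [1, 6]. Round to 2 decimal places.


Average value = 1/(b-a) * integral from a to b of f(x) dx
First compute the integral of 8x + 1:
F(x) = 4x^2 + x
F(6) = 4 * 36 + 1 * 6 = 150
F(1) = 4 * 1 + 1 * 1 = 5
Integral = 150 - 5 = 145
Average = 145 / (6 - 1) = 145 / 5
= 29 = 29.00

29.00


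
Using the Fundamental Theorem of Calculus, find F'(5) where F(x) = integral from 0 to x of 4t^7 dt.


By the Fundamental Theorem of Calculus (Part 1):
If F(x) = integral from 0 to x of f(t) dt, then F'(x) = f(x)
Here f(t) = 4t^7
So F'(x) = 4x^7
Evaluate at x = 5:
F'(5) = 4 * 5^7
= 4 * 78125
= 312500

312500


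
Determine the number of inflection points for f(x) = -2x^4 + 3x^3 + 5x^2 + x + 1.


Inflection points occur where f''(x) = 0 and concavity changes.
f(x) = -2x^4 + 3x^3 + 5x^2 + x + 1
f'(x) = -8x^3 + 9x^2 + 10x + 1
f''(x) = -24x^2 + 18x + 10
This is a quadratic in x. Use the discriminant to count real roots.
Discriminant = (18)^2 - 4 * (-24) * 10
= 324 - (-960)
= 1284
Since discriminant > 0, f''(x) = 0 has 2 distinct real solutions.
A quadratic with two distinct real roots changes sign at each root, so concavity changes at both.
Number of inflection points: 2

2


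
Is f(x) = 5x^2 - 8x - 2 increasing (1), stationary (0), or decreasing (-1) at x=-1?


Compute f'(x) to determine behavior:
f'(x) = 10x - 8
f'(-1) = 10 * (-1) - 8
= -10 - 8
= -18
Since f'(-1) < 0, the function is decreasing (-1)

-1


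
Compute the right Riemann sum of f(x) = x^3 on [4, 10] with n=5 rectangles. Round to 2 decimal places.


Right Riemann sum uses right endpoints of each subinterval.
Interval: [4, 10], n = 5
dx = (10 - 4) / 5 = 6/5
Right endpoints: [26/5, 32/5, 38/5, 44/5, 10]
f values: [17576/125, 32768/125, 54872/125, 85184/125, 1000]
Sum = dx * (sum of f values)
= 6/5 * 12616/5
= 75696/25 = 3027.84

3027.84


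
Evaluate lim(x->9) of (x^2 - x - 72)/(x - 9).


Direct substitution gives 0/0, so we factor the numerator.
Factor: (x^2 - x - 72) = (x - 9)(x + 8)
Cancel the common factor (x - 9):
(x^2 - x - 72)/(x - 9) = (x + 8)
Now substitute x = 9:
= (9) - (-8) = 17

17


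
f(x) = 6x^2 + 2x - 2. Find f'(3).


Differentiate term by term using power and sum rules:
f(x) = 6x^2 + 2x - 2
f'(x) = 12x + 2
Substitute x = 3:
f'(3) = 12 * 3 + 2
= 36 + 2
= 38

38


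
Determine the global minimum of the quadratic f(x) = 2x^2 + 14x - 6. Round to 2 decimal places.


For a quadratic f(x) = ax^2 + bx + c with a > 0, the minimum is at the vertex.
Vertex x-coordinate: x = -b/(2a)
x = -(14) / (2 * 2)
x = -14/4 = -7/2
Substitute back to find the minimum value:
f(-7/2) = 2 * (-7/2)^2 + 14 * (-7/2) - 6
= 49/2 - 49 - 6
= -61/2 = -30.50

-30.50


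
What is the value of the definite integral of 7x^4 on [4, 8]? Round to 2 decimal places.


Find the antiderivative of 7x^4:
F(x) = 7/5 * x^5
Apply the Fundamental Theorem of Calculus:
F(8) - F(4)
= 7/5 * 8^5 - 7/5 * 4^5
= 7/5 * (32768 - 1024)
= 7/5 * 31744
= 222208/5 = 44441.60

44441.60


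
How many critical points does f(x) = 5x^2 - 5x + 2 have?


Find where f'(x) = 0:
f'(x) = 10x - 5
Set f'(x) = 0:
10x - 5 = 0
x = 5 / 10 = 1/2
This is a linear equation in x, so there is exactly one solution.
Number of critical points: 1

1


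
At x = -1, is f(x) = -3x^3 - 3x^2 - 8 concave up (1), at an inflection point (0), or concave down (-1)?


Concavity is determined by the sign of f''(x).
f(x) = -3x^3 - 3x^2 - 8
f'(x) = -9x^2 - 6x
f''(x) = -18x - 6
f''(-1) = -18 * (-1) - 6
= 18 - 6
= 12
Since f''(-1) > 0, the function is concave up (1)

1


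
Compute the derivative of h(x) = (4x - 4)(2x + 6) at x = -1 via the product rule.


Let u(x) = 4x - 4 and v(x) = 2x + 6
u'(x) = 4
v'(x) = 2
Product rule: h'(x) = u'(x)*v(x) + u(x)*v'(x)
= 4 * (2x + 6) + (4x - 4) * 2
At x = -1:
u(-1) = 4 * (-1) - 4 = -8
v(-1) = 2 * (-1) + 6 = 4
h'(-1) = 4 * 4 + (-8) * 2
= 16 - 16
= 0

0


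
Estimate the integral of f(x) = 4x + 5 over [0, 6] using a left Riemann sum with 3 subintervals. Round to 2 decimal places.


Left Riemann sum uses left endpoints of each subinterval.
Interval: [0, 6], n = 3
dx = (6 - 0) / 3 = 2
Left endpoints: [0, 2, 4]
f values: [5, 13, 21]
Sum = dx * (sum of f values)
= 2 * 39
= 78 = 78.00

78.00


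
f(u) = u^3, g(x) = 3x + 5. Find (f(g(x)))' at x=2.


Using the chain rule: (f(g(x)))' = f'(g(x)) * g'(x)
First, find g(2):
g(2) = 3 * 2 + 5 = 11
Next, f'(u) = 3u^2
And g'(x) = 3
So f'(g(2)) * g'(2)
= 3 * 11^2 * 3
= 3 * 121 * 3
= 1089

1089


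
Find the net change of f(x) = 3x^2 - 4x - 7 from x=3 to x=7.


Net change = f(b) - f(a)
f(x) = 3x^2 - 4x - 7
Compute f(7):
f(7) = 3 * 7^2 - 4 * 7 - 7
= 147 - 28 - 7
= 112
Compute f(3):
f(3) = 3 * 3^2 - 4 * 3 - 7
= 27 - 12 - 7
= 8
Net change = 112 - 8 = 104

104


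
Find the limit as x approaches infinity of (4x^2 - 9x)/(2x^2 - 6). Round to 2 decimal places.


For limits at infinity with equal-degree polynomials,
we compare leading coefficients.
Numerator leading term: 4x^2
Denominator leading term: 2x^2
Divide both by x^2:
lim = (4 - 9/x) / (2 - 6/x^2)
As x -> infinity, the 1/x and 1/x^2 terms vanish:
= 4/2 = 2 = 2.00

2.00


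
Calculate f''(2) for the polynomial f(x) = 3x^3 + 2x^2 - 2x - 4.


First derivative:
f'(x) = 9x^2 + 4x - 2
Second derivative:
f''(x) = 18x + 4
Substitute x = 2:
f''(2) = 18 * 2 + 4
= 36 + 4
= 40

40


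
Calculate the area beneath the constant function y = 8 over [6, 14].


The area under a constant function y = 8 is a rectangle.
Width = 14 - 6 = 8
Height = 8
Area = width * height
= 8 * 8
= 64

64


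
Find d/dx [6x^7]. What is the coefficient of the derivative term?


We apply the power rule: d/dx [ax^n] = a*n * x^(n-1)
d/dx [6x^7]
= 6 * 7 * x^(7-1)
= 42x^6
The coefficient is 42

42


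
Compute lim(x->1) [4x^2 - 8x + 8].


Since polynomials are continuous, we use direct substitution.
lim(x->1) of 4x^2 - 8x + 8
= 4 * 1^2 - 8 * 1 + 8
= 4 - 8 + 8
= 4

4


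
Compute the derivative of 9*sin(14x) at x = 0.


Apply the chain rule to differentiate 9*sin(14x):
d/dx [9*sin(14x)]
= 9 * cos(14x) * d/dx(14x)
= 9 * 14 * cos(14x)
= 126 * cos(14x)
Evaluate at x = 0:
= 126 * cos(0)
= 126 * 1
= 126

126


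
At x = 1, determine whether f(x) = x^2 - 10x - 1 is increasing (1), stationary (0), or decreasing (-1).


Compute f'(x) to determine behavior:
f'(x) = 2x - 10
f'(1) = 2 * 1 - 10
= 2 - 10
= -8
Since f'(1) < 0, the function is decreasing (-1)

-1


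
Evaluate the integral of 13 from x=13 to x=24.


The integral of a constant k over [a, b] equals k * (b - a).
integral from 13 to 24 of 13 dx
= 13 * (24 - 13)
= 13 * 11
= 143

143


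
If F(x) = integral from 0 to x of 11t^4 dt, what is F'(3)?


By the Fundamental Theorem of Calculus (Part 1):
If F(x) = integral from 0 to x of f(t) dt, then F'(x) = f(x)
Here f(t) = 11t^4
So F'(x) = 11x^4
Evaluate at x = 3:
F'(3) = 11 * 3^4
= 11 * 81
= 891

891


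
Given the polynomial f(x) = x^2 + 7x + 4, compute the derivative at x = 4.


Differentiate term by term using power and sum rules:
f(x) = x^2 + 7x + 4
f'(x) = 2x + 7
Substitute x = 4:
f'(4) = 2 * 4 + 7
= 8 + 7
= 15

15


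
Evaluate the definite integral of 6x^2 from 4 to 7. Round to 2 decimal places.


Find the antiderivative of 6x^2:
F(x) = 6/3 * x^3
Apply the Fundamental Theorem of Calculus:
F(7) - F(4)
= 6/3 * 7^3 - 6/3 * 4^3
= 6/3 * (343 - 64)
= 6/3 * 279
= 558 = 558.00

558.00


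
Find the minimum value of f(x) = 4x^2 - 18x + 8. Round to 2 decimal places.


For a quadratic f(x) = ax^2 + bx + c with a > 0, the minimum is at the vertex.
Vertex x-coordinate: x = -b/(2a)
x = -(-18) / (2 * 4)
x = 18/8 = 9/4
Substitute back to find the minimum value:
f(9/4) = 4 * (9/4)^2 - 18 * (9/4) + 8
= 81/4 - 81/2 + 8
= -49/4 = -12.25

-12.25


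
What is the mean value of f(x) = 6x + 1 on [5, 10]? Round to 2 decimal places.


Average value = 1/(b-a) * integral from a to b of f(x) dx
First compute the integral of 6x + 1:
F(x) = 3x^2 + x
F(10) = 3 * 100 + 1 * 10 = 310
F(5) = 3 * 25 + 1 * 5 = 80
Integral = 310 - 80 = 230
Average = 230 / (10 - 5) = 230 / 5
= 46 = 46.00

46.00


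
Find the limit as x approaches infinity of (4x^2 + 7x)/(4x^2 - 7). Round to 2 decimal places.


For limits at infinity with equal-degree polynomials,
we compare leading coefficients.
Numerator leading term: 4x^2
Denominator leading term: 4x^2
Divide both by x^2:
lim = (4 + 7/x) / (4 - 7/x^2)
As x -> infinity, the 1/x and 1/x^2 terms vanish:
= 4/4 = 1 = 1.00

1.00


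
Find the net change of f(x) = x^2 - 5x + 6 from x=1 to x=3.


Net change = f(b) - f(a)
f(x) = x^2 - 5x + 6
Compute f(3):
f(3) = 1 * 3^2 - 5 * 3 + 6
= 9 - 15 + 6
= 0
Compute f(1):
f(1) = 1 * 1^2 - 5 * 1 + 6
= 1 - 5 + 6
= 2
Net change = 0 - 2 = -2

-2


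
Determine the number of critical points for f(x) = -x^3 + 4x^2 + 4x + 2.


Find where f'(x) = 0:
f(x) = -x^3 + 4x^2 + 4x + 2
f'(x) = -3x^2 + 8x + 4
This is a quadratic in x. Use the discriminant to count real roots.
Discriminant = (8)^2 - 4 * (-3) * 4
= 64 - (-48)
= 112
Since discriminant > 0, f'(x) = 0 has 2 real solutions.
Number of critical points: 2

2


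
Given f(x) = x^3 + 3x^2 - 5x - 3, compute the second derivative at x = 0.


First derivative:
f'(x) = 3x^2 + 6x - 5
Second derivative:
f''(x) = 6x + 6
Substitute x = 0:
f''(0) = 6 * 0 + 6
= 0 + 6
= 6

6


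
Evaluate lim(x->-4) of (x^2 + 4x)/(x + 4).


Direct substitution gives 0/0, so we factor the numerator.
Factor: (x^2 + 4x) = (x + 4)(x)
Cancel the common factor (x + 4):
(x^2 + 4x)/(x + 4) = (x)
Now substitute x = -4:
= (-4) - (0) = -4

-4


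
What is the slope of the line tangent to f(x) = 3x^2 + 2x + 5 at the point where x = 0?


The slope of the tangent line equals f'(x) at the point.
f(x) = 3x^2 + 2x + 5
f'(x) = 6x + 2
At x = 0:
f'(0) = 6 * 0 + 2
= 0 + 2
= 2

2


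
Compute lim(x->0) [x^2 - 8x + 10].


Since polynomials are continuous, we use direct substitution.
lim(x->0) of x^2 - 8x + 10
= 1 * 0^2 - 8 * 0 + 10
= 0 + 0 + 10
= 10

10


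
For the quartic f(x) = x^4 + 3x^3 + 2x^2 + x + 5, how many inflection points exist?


Inflection points occur where f''(x) = 0 and concavity changes.
f(x) = x^4 + 3x^3 + 2x^2 + x + 5
f'(x) = 4x^3 + 9x^2 + 4x + 1
f''(x) = 12x^2 + 18x + 4
This is a quadratic in x. Use the discriminant to count real roots.
Discriminant = (18)^2 - 4 * 12 * 4
= 324 - 192
= 132
Since discriminant > 0, f''(x) = 0 has 2 distinct real solutions.
A quadratic with two distinct real roots changes sign at each root, so concavity changes at both.
Number of inflection points: 2

2


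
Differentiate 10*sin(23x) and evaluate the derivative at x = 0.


Apply the chain rule to differentiate 10*sin(23x):
d/dx [10*sin(23x)]
= 10 * cos(23x) * d/dx(23x)
= 10 * 23 * cos(23x)
= 230 * cos(23x)
Evaluate at x = 0:
= 230 * cos(0)
= 230 * 1
= 230

230


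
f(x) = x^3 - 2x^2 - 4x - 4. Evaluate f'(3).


Differentiate f(x) = x^3 - 2x^2 - 4x - 4 term by term:
f'(x) = 3x^2 - 4x - 4
Substitute x = 3:
f'(3) = 3 * 3^2 - 4 * 3 - 4
= 27 - 12 - 4
= 11

11


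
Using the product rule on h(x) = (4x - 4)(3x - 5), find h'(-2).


Let u(x) = 4x - 4 and v(x) = 3x - 5
u'(x) = 4
v'(x) = 3
Product rule: h'(x) = u'(x)*v(x) + u(x)*v'(x)
= 4 * (3x - 5) + (4x - 4) * 3
At x = -2:
u(-2) = 4 * (-2) - 4 = -12
v(-2) = 3 * (-2) - 5 = -11
h'(-2) = 4 * (-11) + (-12) * 3
= -44 - 36
= -80

-80


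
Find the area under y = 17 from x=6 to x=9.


The area under a constant function y = 17 is a rectangle.
Width = 9 - 6 = 3
Height = 17
Area = width * height
= 3 * 17
= 51

51


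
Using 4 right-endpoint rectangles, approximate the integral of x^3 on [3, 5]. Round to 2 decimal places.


Right Riemann sum uses right endpoints of each subinterval.
Interval: [3, 5], n = 4
dx = (5 - 3) / 4 = 1/2
Right endpoints: [7/2, 4, 9/2, 5]
f values: [343/8, 64, 729/8, 125]
Sum = dx * (sum of f values)
= 1/2 * 323
= 323/2 = 161.50

161.50


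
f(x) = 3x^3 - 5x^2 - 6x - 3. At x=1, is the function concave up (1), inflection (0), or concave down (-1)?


Concavity is determined by the sign of f''(x).
f(x) = 3x^3 - 5x^2 - 6x - 3
f'(x) = 9x^2 - 10x - 6
f''(x) = 18x - 10
f''(1) = 18 * 1 - 10
= 18 - 10
= 8
Since f''(1) > 0, the function is concave up (1)

1


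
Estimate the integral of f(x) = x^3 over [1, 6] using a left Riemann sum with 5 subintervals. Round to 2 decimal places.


Left Riemann sum uses left endpoints of each subinterval.
Interval: [1, 6], n = 5
dx = (6 - 1) / 5 = 1
Left endpoints: [1, 2, 3, 4, 5]
f values: [1, 8, 27, 64, 125]
Sum = dx * (sum of f values)
= 1 * 225
= 225 = 225.00

225.00


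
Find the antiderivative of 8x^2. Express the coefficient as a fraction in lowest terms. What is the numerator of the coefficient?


Apply the power rule for integration:
integral of ax^n dx = a/(n+1) * x^(n+1) + C
integral of 8x^2 dx
= 8/3 * x^3 + C
The coefficient in lowest terms is 8/3, and its numerator is 8

8


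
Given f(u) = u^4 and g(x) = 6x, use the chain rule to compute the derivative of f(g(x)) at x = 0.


Using the chain rule: (f(g(x)))' = f'(g(x)) * g'(x)
First, find g(0):
g(0) = 6 * 0 + 0 = 0
Next, f'(u) = 4u^3
And g'(x) = 6
So f'(g(0)) * g'(0)
= 4 * 0^3 * 6
= 4 * 0 * 6
= 0

0


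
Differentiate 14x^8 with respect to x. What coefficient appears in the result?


We apply the power rule: d/dx [ax^n] = a*n * x^(n-1)
d/dx [14x^8]
= 14 * 8 * x^(8-1)
= 112x^7
The coefficient is 112

112


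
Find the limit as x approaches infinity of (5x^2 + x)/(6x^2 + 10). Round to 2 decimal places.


For limits at infinity with equal-degree polynomials,
we compare leading coefficients.
Numerator leading term: 5x^2
Denominator leading term: 6x^2
Divide both by x^2:
lim = (5 + 1/x) / (6 + 10/x^2)
As x -> infinity, the 1/x and 1/x^2 terms vanish:
= 5/6 ≈ 0.83

0.83


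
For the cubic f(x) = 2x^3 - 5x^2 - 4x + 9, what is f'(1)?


Differentiate f(x) = 2x^3 - 5x^2 - 4x + 9 term by term:
f'(x) = 6x^2 - 10x - 4
Substitute x = 1:
f'(1) = 6 * 1^2 - 10 * 1 - 4
= 6 - 10 - 4
= -8

-8


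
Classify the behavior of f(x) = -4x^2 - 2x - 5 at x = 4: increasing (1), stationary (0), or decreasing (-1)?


Compute f'(x) to determine behavior:
f'(x) = -8x - 2
f'(4) = -8 * 4 - 2
= -32 - 2
= -34
Since f'(4) < 0, the function is decreasing (-1)

-1


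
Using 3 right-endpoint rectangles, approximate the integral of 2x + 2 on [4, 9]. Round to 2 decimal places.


Right Riemann sum uses right endpoints of each subinterval.
Interval: [4, 9], n = 3
dx = (9 - 4) / 3 = 5/3
Right endpoints: [17/3, 22/3, 9]
f values: [40/3, 50/3, 20]
Sum = dx * (sum of f values)
= 5/3 * 50
= 250/3 ≈ 83.33

83.33


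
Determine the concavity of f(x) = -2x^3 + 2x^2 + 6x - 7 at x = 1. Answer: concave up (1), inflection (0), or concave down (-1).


Concavity is determined by the sign of f''(x).
f(x) = -2x^3 + 2x^2 + 6x - 7
f'(x) = -6x^2 + 4x + 6
f''(x) = -12x + 4
f''(1) = -12 * 1 + 4
= -12 + 4
= -8
Since f''(1) < 0, the function is concave down (-1)

-1


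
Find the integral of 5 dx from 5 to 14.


The integral of a constant k over [a, b] equals k * (b - a).
integral from 5 to 14 of 5 dx
= 5 * (14 - 5)
= 5 * 9
= 45

45


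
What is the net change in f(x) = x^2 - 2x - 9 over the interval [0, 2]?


Net change = f(b) - f(a)
f(x) = x^2 - 2x - 9
Compute f(2):
f(2) = 1 * 2^2 - 2 * 2 - 9
= 4 - 4 - 9
= -9
Compute f(0):
f(0) = 1 * 0^2 - 2 * 0 - 9
= 0 + 0 - 9
= -9
Net change = -9 - (-9) = 0

0


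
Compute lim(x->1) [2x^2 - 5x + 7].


Since polynomials are continuous, we use direct substitution.
lim(x->1) of 2x^2 - 5x + 7
= 2 * 1^2 - 5 * 1 + 7
= 2 - 5 + 7
= 4

4


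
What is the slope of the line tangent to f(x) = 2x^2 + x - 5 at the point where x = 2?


The slope of the tangent line equals f'(x) at the point.
f(x) = 2x^2 + x - 5
f'(x) = 4x + 1
At x = 2:
f'(2) = 4 * 2 + 1
= 8 + 1
= 9

9


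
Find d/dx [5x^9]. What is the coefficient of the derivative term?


We apply the power rule: d/dx [ax^n] = a*n * x^(n-1)
d/dx [5x^9]
= 5 * 9 * x^(9-1)
= 45x^8
The coefficient is 45

45


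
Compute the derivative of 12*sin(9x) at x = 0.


Apply the chain rule to differentiate 12*sin(9x):
d/dx [12*sin(9x)]
= 12 * cos(9x) * d/dx(9x)
= 12 * 9 * cos(9x)
= 108 * cos(9x)
Evaluate at x = 0:
= 108 * cos(0)
= 108 * 1
= 108

108


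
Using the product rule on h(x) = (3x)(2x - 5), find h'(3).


Let u(x) = 3x and v(x) = 2x - 5
u'(x) = 3
v'(x) = 2
Product rule: h'(x) = u'(x)*v(x) + u(x)*v'(x)
= 3 * (2x - 5) + (3x) * 2
At x = 3:
u(3) = 3 * 3 + 0 = 9
v(3) = 2 * 3 - 5 = 1
h'(3) = 3 * 1 + 9 * 2
= 3 + 18
= 21

21


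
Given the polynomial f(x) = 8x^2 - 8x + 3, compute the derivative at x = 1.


Differentiate term by term using power and sum rules:
f(x) = 8x^2 - 8x + 3
f'(x) = 16x - 8
Substitute x = 1:
f'(1) = 16 * 1 - 8
= 16 - 8
= 8

8


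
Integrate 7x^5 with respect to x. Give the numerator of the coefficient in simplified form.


Apply the power rule for integration:
integral of ax^n dx = a/(n+1) * x^(n+1) + C
integral of 7x^5 dx
= 7/6 * x^6 + C
The coefficient in lowest terms is 7/6, and its numerator is 7

7


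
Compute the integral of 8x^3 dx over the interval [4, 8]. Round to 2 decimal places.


Find the antiderivative of 8x^3:
F(x) = 8/4 * x^4
Apply the Fundamental Theorem of Calculus:
F(8) - F(4)
= 8/4 * 8^4 - 8/4 * 4^4
= 8/4 * (4096 - 256)
= 8/4 * 3840
= 7680 = 7680.00

7680.00


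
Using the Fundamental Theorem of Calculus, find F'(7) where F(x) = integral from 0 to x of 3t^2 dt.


By the Fundamental Theorem of Calculus (Part 1):
If F(x) = integral from 0 to x of f(t) dt, then F'(x) = f(x)
Here f(t) = 3t^2
So F'(x) = 3x^2
Evaluate at x = 7:
F'(7) = 3 * 7^2
= 3 * 49
= 147

147


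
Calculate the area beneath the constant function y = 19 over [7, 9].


The area under a constant function y = 19 is a rectangle.
Width = 9 - 7 = 2
Height = 19
Area = width * height
= 2 * 19
= 38

38


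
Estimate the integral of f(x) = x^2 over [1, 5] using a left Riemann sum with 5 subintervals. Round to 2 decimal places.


Left Riemann sum uses left endpoints of each subinterval.
Interval: [1, 5], n = 5
dx = (5 - 1) / 5 = 4/5
Left endpoints: [1, 9/5, 13/5, 17/5, 21/5]
f values: [1, 81/25, 169/25, 289/25, 441/25]
Sum = dx * (sum of f values)
= 4/5 * 201/5
= 804/25 = 32.16

32.16


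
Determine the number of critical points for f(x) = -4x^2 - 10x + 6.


Find where f'(x) = 0:
f'(x) = -8x - 10
Set f'(x) = 0:
-8x - 10 = 0
x = 10 / (-8) = -5/4
This is a linear equation in x, so there is exactly one solution.
Number of critical points: 1

1


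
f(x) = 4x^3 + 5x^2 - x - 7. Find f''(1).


First derivative:
f'(x) = 12x^2 + 10x - 1
Second derivative:
f''(x) = 24x + 10
Substitute x = 1:
f''(1) = 24 * 1 + 10
= 24 + 10
= 34

34


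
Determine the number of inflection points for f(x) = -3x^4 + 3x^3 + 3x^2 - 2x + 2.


Inflection points occur where f''(x) = 0 and concavity changes.
f(x) = -3x^4 + 3x^3 + 3x^2 - 2x + 2
f'(x) = -12x^3 + 9x^2 + 6x - 2
f''(x) = -36x^2 + 18x + 6
This is a quadratic in x. Use the discriminant to count real roots.
Discriminant = (18)^2 - 4 * (-36) * 6
= 324 - (-864)
= 1188
Since discriminant > 0, f''(x) = 0 has 2 distinct real solutions.
A quadratic with two distinct real roots changes sign at each root, so concavity changes at both.
Number of inflection points: 2

2


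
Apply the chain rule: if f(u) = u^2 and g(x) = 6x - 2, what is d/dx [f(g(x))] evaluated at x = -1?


Using the chain rule: (f(g(x)))' = f'(g(x)) * g'(x)
First, find g(-1):
g(-1) = 6 * (-1) - 2 = -8
Next, f'(u) = 2u
And g'(x) = 6
So f'(g(-1)) * g'(-1)
= 2 * (-8) * 6
= -96

-96


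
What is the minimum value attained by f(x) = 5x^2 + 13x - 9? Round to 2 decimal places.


For a quadratic f(x) = ax^2 + bx + c with a > 0, the minimum is at the vertex.
Vertex x-coordinate: x = -b/(2a)
x = -(13) / (2 * 5)
x = -13/10
Substitute back to find the minimum value:
f(-13/10) = 5 * (-13/10)^2 + 13 * (-13/10) - 9
= 169/20 - 169/10 - 9
= -349/20 = -17.45

-17.45


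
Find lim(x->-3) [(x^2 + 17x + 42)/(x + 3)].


Direct substitution gives 0/0, so we factor the numerator.
Factor: (x^2 + 17x + 42) = (x + 3)(x + 14)
Cancel the common factor (x + 3):
(x^2 + 17x + 42)/(x + 3) = (x + 14)
Now substitute x = -3:
= (-3) - (-14) = 11

11


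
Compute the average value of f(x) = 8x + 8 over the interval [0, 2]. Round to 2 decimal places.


Average value = 1/(b-a) * integral from a to b of f(x) dx
First compute the integral of 8x + 8:
F(x) = 4x^2 + 8x
F(2) = 4 * 4 + 8 * 2 = 32
F(0) = 4 * 0 + 8 * 0 = 0
Integral = 32 - 0 = 32
Average = 32 / (2 - 0) = 32 / 2
= 16 = 16.00

16.00


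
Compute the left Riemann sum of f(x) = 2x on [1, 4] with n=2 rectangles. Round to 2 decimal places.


Left Riemann sum uses left endpoints of each subinterval.
Interval: [1, 4], n = 2
dx = (4 - 1) / 2 = 3/2
Left endpoints: [1, 5/2]
f values: [2, 5]
Sum = dx * (sum of f values)
= 3/2 * 7
= 21/2 = 10.50

10.50


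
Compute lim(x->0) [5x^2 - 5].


Since polynomials are continuous, we use direct substitution.
lim(x->0) of 5x^2 - 5
= 5 * 0^2 + 0 * 0 - 5
= 0 + 0 - 5
= -5

-5


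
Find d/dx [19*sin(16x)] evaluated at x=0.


Apply the chain rule to differentiate 19*sin(16x):
d/dx [19*sin(16x)]
= 19 * cos(16x) * d/dx(16x)
= 19 * 16 * cos(16x)
= 304 * cos(16x)
Evaluate at x = 0:
= 304 * cos(0)
= 304 * 1
= 304

304


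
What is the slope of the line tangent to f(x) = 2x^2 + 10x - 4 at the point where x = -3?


The slope of the tangent line equals f'(x) at the point.
f(x) = 2x^2 + 10x - 4
f'(x) = 4x + 10
At x = -3:
f'(-3) = 4 * (-3) + 10
= -12 + 10
= -2

-2


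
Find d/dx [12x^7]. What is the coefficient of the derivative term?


We apply the power rule: d/dx [ax^n] = a*n * x^(n-1)
d/dx [12x^7]
= 12 * 7 * x^(7-1)
= 84x^6
The coefficient is 84

84


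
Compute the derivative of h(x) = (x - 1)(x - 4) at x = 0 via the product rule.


Let u(x) = x - 1 and v(x) = x - 4
u'(x) = 1
v'(x) = 1
Product rule: h'(x) = u'(x)*v(x) + u(x)*v'(x)
= 1 * (x - 4) + (x - 1) * 1
At x = 0:
u(0) = 1 * 0 - 1 = -1
v(0) = 1 * 0 - 4 = -4
h'(0) = 1 * (-4) + (-1) * 1
= -4 - 1
= -5

-5


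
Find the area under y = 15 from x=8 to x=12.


The area under a constant function y = 15 is a rectangle.
Width = 12 - 8 = 4
Height = 15
Area = width * height
= 4 * 15
= 60

60


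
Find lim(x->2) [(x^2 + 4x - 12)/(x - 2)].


Direct substitution gives 0/0, so we factor the numerator.
Factor: (x^2 + 4x - 12) = (x - 2)(x + 6)
Cancel the common factor (x - 2):
(x^2 + 4x - 12)/(x - 2) = (x + 6)
Now substitute x = 2:
= (2) - (-6) = 8

8


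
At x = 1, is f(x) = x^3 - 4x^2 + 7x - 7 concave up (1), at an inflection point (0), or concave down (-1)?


Concavity is determined by the sign of f''(x).
f(x) = x^3 - 4x^2 + 7x - 7
f'(x) = 3x^2 - 8x + 7
f''(x) = 6x - 8
f''(1) = 6 * 1 - 8
= 6 - 8
= -2
Since f''(1) < 0, the function is concave down (-1)

-1


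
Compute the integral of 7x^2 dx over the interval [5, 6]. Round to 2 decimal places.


Find the antiderivative of 7x^2:
F(x) = 7/3 * x^3
Apply the Fundamental Theorem of Calculus:
F(6) - F(5)
= 7/3 * 6^3 - 7/3 * 5^3
= 7/3 * (216 - 125)
= 7/3 * 91
= 637/3 ≈ 212.33

212.33


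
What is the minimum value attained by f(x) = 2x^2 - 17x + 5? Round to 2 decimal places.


For a quadratic f(x) = ax^2 + bx + c with a > 0, the minimum is at the vertex.
Vertex x-coordinate: x = -b/(2a)
x = -(-17) / (2 * 2)
x = 17/4
Substitute back to find the minimum value:
f(17/4) = 2 * (17/4)^2 - 17 * (17/4) + 5
= 289/8 - 289/4 + 5
= -249/8 ≈ -31.13

-31.13


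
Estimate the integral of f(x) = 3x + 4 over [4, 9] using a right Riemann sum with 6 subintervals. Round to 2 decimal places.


Right Riemann sum uses right endpoints of each subinterval.
Interval: [4, 9], n = 6
dx = (9 - 4) / 6 = 5/6
Right endpoints: [29/6, 17/3, 13/2, 22/3, 49/6, 9]
f values: [37/2, 21, 47/2, 26, 57/2, 31]
Sum = dx * (sum of f values)
= 5/6 * 297/2
= 495/4 = 123.75

123.75


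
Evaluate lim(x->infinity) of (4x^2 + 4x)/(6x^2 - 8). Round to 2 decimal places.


For limits at infinity with equal-degree polynomials,
we compare leading coefficients.
Numerator leading term: 4x^2
Denominator leading term: 6x^2
Divide both by x^2:
lim = (4 + 4/x) / (6 - 8/x^2)
As x -> infinity, the 1/x and 1/x^2 terms vanish:
= 4/6 = 2/3 ≈ 0.67

0.67


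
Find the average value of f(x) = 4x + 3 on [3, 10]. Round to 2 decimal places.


Average value = 1/(b-a) * integral from a to b of f(x) dx
First compute the integral of 4x + 3:
F(x) = 2x^2 + 3x
F(10) = 2 * 100 + 3 * 10 = 230
F(3) = 2 * 9 + 3 * 3 = 27
Integral = 230 - 27 = 203
Average = 203 / (10 - 3) = 203 / 7
= 29 = 29.00

29.00


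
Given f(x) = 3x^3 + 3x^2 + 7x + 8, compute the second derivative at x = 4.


First derivative:
f'(x) = 9x^2 + 6x + 7
Second derivative:
f''(x) = 18x + 6
Substitute x = 4:
f''(4) = 18 * 4 + 6
= 72 + 6
= 78

78


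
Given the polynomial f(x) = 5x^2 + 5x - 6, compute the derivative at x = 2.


Differentiate term by term using power and sum rules:
f(x) = 5x^2 + 5x - 6
f'(x) = 10x + 5
Substitute x = 2:
f'(2) = 10 * 2 + 5
= 20 + 5
= 25

25
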